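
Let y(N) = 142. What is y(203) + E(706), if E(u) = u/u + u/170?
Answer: 12508/85 ≈ 147.15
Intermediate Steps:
E(u) = 1 + u/170 (E(u) = 1 + u*(1/170) = 1 + u/170)
y(203) + E(706) = 142 + (1 + (1/170)*706) = 142 + (1 + 353/85) = 142 + 438/85 = 12508/85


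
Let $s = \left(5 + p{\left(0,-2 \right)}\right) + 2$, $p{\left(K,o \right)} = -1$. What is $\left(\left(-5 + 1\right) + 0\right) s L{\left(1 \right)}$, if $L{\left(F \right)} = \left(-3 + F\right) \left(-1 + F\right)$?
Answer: $0$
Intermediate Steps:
$L{\left(F \right)} = \left(-1 + F\right) \left(-3 + F\right)$
$s = 6$ ($s = \left(5 - 1\right) + 2 = 4 + 2 = 6$)
$\left(\left(-5 + 1\right) + 0\right) s L{\left(1 \right)} = \left(\left(-5 + 1\right) + 0\right) 6 \left(3 + 1^{2} - 4\right) = \left(-4 + 0\right) 6 \left(3 + 1 - 4\right) = \left(-4\right) 6 \cdot 0 = \left(-24\right) 0 = 0$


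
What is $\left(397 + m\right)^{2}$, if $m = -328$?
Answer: $4761$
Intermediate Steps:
$\left(397 + m\right)^{2} = \left(397 - 328\right)^{2} = 69^{2} = 4761$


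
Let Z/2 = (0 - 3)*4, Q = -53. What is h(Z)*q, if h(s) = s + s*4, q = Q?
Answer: 6360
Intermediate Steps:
q = -53
Z = -24 (Z = 2*((0 - 3)*4) = 2*(-3*4) = 2*(-12) = -24)
h(s) = 5*s (h(s) = s + 4*s = 5*s)
h(Z)*q = (5*(-24))*(-53) = -120*(-53) = 6360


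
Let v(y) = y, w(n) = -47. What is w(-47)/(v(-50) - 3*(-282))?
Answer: -47/796 ≈ -0.059045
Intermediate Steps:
w(-47)/(v(-50) - 3*(-282)) = -47/(-50 - 3*(-282)) = -47/(-50 + 846) = -47/796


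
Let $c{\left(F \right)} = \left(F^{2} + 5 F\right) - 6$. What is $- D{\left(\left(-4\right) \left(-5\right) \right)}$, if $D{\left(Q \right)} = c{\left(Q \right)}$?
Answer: $-494$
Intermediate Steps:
$c{\left(F \right)} = -6 + F^{2} + 5 F$
$D{\left(Q \right)} = -6 + Q^{2} + 5 Q$
$- D{\left(\left(-4\right) \left(-5\right) \right)} = - (-6 + \left(\left(-4\right) \left(-5\right)\right)^{2} + 5 \left(\left(-4\right) \left(-5\right)\right)) = - (-6 + 20^{2} + 5 \cdot 20) = - (-6 + 400 + 100) = \left(-1\right) 494 = -494$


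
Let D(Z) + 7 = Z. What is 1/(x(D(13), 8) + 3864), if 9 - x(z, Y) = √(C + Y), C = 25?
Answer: 1291/5000032 + √33/15000096 ≈ 0.00025858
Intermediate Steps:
D(Z) = -7 + Z
x(z, Y) = 9 - √(25 + Y)
1/(x(D(13), 8) + 3864) = 1/((9 - √(25 + 8)) + 3864) = 1/((9 - √33) + 3864) = 1/(3873 - √33)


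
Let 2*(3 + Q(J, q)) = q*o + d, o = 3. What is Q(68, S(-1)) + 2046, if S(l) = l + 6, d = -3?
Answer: 2049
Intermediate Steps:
S(l) = 6 + l
Q(J, q) = -9/2 + 3*q/2 (Q(J, q) = -3 + (q*3 - 3)/2 = -3 + (3*q - 3)/2 = -3 + (-3 + 3*q)/2 = -3 + (-3/2 + 3*q/2) = -9/2 + 3*q/2)
Q(68, S(-1)) + 2046 = (-9/2 + 3*(6 - 1)/2) + 2046 = (-9/2 + (3/2)*5) + 2046 = (-9/2 + 15/2) + 2046 = 3 + 2046 = 2049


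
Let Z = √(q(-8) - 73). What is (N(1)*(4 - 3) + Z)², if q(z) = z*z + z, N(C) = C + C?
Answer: (2 + I*√17)² ≈ -13.0 + 16.492*I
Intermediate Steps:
N(C) = 2*C
q(z) = z + z² (q(z) = z² + z = z + z²)
Z = I*√17 (Z = √(-8*(1 - 8) - 73) = √(-8*(-7) - 73) = √(56 - 73) = √(-17) = I*√17 ≈ 4.1231*I)
(N(1)*(4 - 3) + Z)² = ((2*1)*(4 - 3) + I*√17)² = (2*1 + I*√17)² = (2 + I*√17)²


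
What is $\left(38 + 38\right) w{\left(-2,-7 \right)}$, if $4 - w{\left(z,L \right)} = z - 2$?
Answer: $608$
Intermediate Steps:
$w{\left(z,L \right)} = 6 - z$ ($w{\left(z,L \right)} = 4 - \left(z - 2\right) = 4 - \left(-2 + z\right) = 6 - z$)
$\left(38 + 38\right) w{\left(-2,-7 \right)} = \left(38 + 38\right) \left(6 - -2\right) = 76 \left(6 + 2\right) = 76 \cdot 8 = 608$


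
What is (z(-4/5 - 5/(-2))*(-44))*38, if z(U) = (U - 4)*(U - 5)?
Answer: -317262/25 ≈ -12690.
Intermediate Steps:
z(U) = (-5 + U)*(-4 + U) (z(U) = (-4 + U)*(-5 + U) = (-5 + U)*(-4 + U))
(z(-4/5 - 5/(-2))*(-44))*38 = ((20 + (-4/5 - 5/(-2))**2 - 9*(-4/5 - 5/(-2)))*(-44))*38 = ((20 + (-4*1/5 - 5*(-1/2))**2 - 9*(-4*1/5 - 5*(-1/2)))*(-44))*38 = ((20 + (-4/5 + 5/2)**2 - 9*(-4/5 + 5/2))*(-44))*38 = ((20 + (17/10)**2 - 9*17/10)*(-44))*38 = ((20 + 289/100 - 153/10)*(-44))*38 = ((759/100)*(-44))*38 = -8349/25*38 = -317262/25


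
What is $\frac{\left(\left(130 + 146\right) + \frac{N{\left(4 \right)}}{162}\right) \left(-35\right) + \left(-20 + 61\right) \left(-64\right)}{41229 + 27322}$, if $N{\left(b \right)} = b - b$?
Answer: $- \frac{12284}{68551} \approx -0.17919$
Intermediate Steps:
$N{\left(b \right)} = 0$
$\frac{\left(\left(130 + 146\right) + \frac{N{\left(4 \right)}}{162}\right) \left(-35\right) + \left(-20 + 61\right) \left(-64\right)}{41229 + 27322} = \frac{\left(\left(130 + 146\right) + \frac{0}{162}\right) \left(-35\right) + \left(-20 + 61\right) \left(-64\right)}{41229 + 27322} = \frac{\left(276 + 0 \cdot \frac{1}{162}\right) \left(-35\right) + 41 \left(-64\right)}{68551} = \left(\left(276 + 0\right) \left(-35\right) - 2624\right) \frac{1}{68551} = \left(276 \left(-35\right) - 2624\right) \frac{1}{68551} = \left(-9660 - 2624\right) \frac{1}{68551} = \left(-12284\right) \frac{1}{68551} = - \frac{12284}{68551}$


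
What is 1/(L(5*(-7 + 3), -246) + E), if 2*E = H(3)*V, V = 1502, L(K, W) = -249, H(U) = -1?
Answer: -1/1000 ≈ -0.0010000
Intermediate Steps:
E = -751 (E = (-1*1502)/2 = (½)*(-1502) = -751)
1/(L(5*(-7 + 3), -246) + E) = 1/(-249 - 751) = 1/(-1000) = -1/1000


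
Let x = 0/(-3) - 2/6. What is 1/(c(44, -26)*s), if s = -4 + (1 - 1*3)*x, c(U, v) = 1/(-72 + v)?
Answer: 147/5 ≈ 29.400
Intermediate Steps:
x = -⅓ (x = 0*(-⅓) - 2*⅙ = 0 - ⅓ = -⅓ ≈ -0.33333)
s = -10/3 (s = -4 + (1 - 1*3)*(-⅓) = -4 + (1 - 3)*(-⅓) = -4 - 2*(-⅓) = -4 + ⅔ = -10/3 ≈ -3.3333)
1/(c(44, -26)*s) = 1/(-10/3/(-72 - 26)) = 1/(-10/3/(-98)) = 1/(-1/98*(-10/3)) = 1/(5/147) = 147/5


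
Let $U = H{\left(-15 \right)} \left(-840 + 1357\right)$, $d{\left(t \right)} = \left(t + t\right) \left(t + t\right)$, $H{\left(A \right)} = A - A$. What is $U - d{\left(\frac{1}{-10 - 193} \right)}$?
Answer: $- \frac{4}{41209} \approx -9.7066 \cdot 10^{-5}$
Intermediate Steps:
$H{\left(A \right)} = 0$
$d{\left(t \right)} = 4 t^{2}$ ($d{\left(t \right)} = 2 t 2 t = 4 t^{2}$)
$U = 0$ ($U = 0 \left(-840 + 1357\right) = 0 \cdot 517 = 0$)
$U - d{\left(\frac{1}{-10 - 193} \right)} = 0 - 4 \left(\frac{1}{-10 - 193}\right)^{2} = 0 - 4 \left(\frac{1}{-203}\right)^{2} = 0 - 4 \left(- \frac{1}{203}\right)^{2} = 0 - 4 \cdot \frac{1}{41209} = 0 - \frac{4}{41209} = - \frac{4}{41209}$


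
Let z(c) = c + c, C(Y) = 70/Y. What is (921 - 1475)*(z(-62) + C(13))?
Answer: 854268/13 ≈ 65713.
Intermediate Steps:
z(c) = 2*c
(921 - 1475)*(z(-62) + C(13)) = (921 - 1475)*(2*(-62) + 70/13) = -554*(-124 + 70*(1/13)) = -554*(-124 + 70/13) = -554*(-1542/13) = 854268/13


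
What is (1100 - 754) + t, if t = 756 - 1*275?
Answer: 827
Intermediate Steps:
t = 481 (t = 756 - 275 = 481)
(1100 - 754) + t = (1100 - 754) + 481 = 346 + 481 = 827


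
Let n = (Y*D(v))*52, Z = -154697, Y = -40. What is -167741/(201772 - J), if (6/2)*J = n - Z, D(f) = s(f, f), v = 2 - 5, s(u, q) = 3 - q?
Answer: -71889/66157 ≈ -1.0866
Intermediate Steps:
v = -3
D(f) = 3 - f
n = -12480 (n = -40*(3 - 1*(-3))*52 = -40*(3 + 3)*52 = -40*6*52 = -240*52 = -12480)
J = 142217/3 (J = (-12480 - 1*(-154697))/3 = (-12480 + 154697)/3 = (⅓)*142217 = 142217/3 ≈ 47406.)
-167741/(201772 - J) = -167741/(201772 - 1*142217/3) = -167741/(201772 - 142217/3) = -167741/463099/3 = -167741*3/463099 = -71889/66157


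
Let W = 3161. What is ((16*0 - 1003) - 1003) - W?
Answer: -5167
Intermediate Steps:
((16*0 - 1003) - 1003) - W = ((16*0 - 1003) - 1003) - 1*3161 = ((0 - 1003) - 1003) - 3161 = (-1003 - 1003) - 3161 = -2006 - 3161 = -5167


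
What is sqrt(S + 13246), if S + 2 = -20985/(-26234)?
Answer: sqrt(9115372700954)/26234 ≈ 115.09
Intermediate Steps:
S = -31483/26234 (S = -2 - 20985/(-26234) = -2 - 20985*(-1/26234) = -2 + 20985/26234 = -31483/26234 ≈ -1.2001)
sqrt(S + 13246) = sqrt(-31483/26234 + 13246) = sqrt(347464081/26234) = sqrt(9115372700954)/26234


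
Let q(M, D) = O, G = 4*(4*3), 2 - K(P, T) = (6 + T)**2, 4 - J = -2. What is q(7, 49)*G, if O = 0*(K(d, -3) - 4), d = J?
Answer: 0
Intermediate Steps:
J = 6 (J = 4 - 1*(-2) = 4 + 2 = 6)
d = 6
K(P, T) = 2 - (6 + T)**2
G = 48 (G = 4*12 = 48)
O = 0 (O = 0*((2 - (6 - 3)**2) - 4) = 0*((2 - 1*3**2) - 4) = 0*((2 - 1*9) - 4) = 0*((2 - 9) - 4) = 0*(-7 - 4) = 0*(-11) = 0)
q(M, D) = 0
q(7, 49)*G = 0*48 = 0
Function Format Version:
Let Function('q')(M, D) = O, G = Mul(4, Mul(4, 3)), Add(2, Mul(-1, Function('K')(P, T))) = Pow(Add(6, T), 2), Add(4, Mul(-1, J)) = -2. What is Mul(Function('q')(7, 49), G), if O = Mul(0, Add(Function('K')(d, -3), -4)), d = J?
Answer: 0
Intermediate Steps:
J = 6 (J = Add(4, Mul(-1, -2)) = Add(4, 2) = 6)
d = 6
Function('K')(P, T) = Add(2, Mul(-1, Pow(Add(6, T), 2)))
G = 48 (G = Mul(4, 12) = 48)
O = 0 (O = Mul(0, Add(Add(2, Mul(-1, Pow(Add(6, -3), 2))), -4)) = Mul(0, Add(Add(2, Mul(-1, Pow(3, 2))), -4)) = Mul(0, Add(Add(2, Mul(-1, 9)), -4)) = Mul(0, Add(Add(2, -9), -4)) = Mul(0, Add(-7, -4)) = Mul(0, -11) = 0)
Function('q')(M, D) = 0
Mul(Function('q')(7, 49), G) = Mul(0, 48) = 0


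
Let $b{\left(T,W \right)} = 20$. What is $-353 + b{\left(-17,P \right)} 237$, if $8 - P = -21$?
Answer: $4387$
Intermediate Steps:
$P = 29$ ($P = 8 - -21 = 8 + 21 = 29$)
$-353 + b{\left(-17,P \right)} 237 = -353 + 20 \cdot 237 = -353 + 4740 = 4387$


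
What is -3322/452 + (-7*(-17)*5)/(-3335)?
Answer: -1134781/150742 ≈ -7.5280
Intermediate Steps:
-3322/452 + (-7*(-17)*5)/(-3335) = -3322*1/452 + (119*5)*(-1/3335) = -1661/226 + 595*(-1/3335) = -1661/226 - 119/667 = -1134781/150742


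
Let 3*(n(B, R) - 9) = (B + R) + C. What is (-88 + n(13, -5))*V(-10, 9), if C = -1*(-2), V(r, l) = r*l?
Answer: 6810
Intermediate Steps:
V(r, l) = l*r
C = 2
n(B, R) = 29/3 + B/3 + R/3 (n(B, R) = 9 + ((B + R) + 2)/3 = 9 + (2 + B + R)/3 = 9 + (⅔ + B/3 + R/3) = 29/3 + B/3 + R/3)
(-88 + n(13, -5))*V(-10, 9) = (-88 + (29/3 + (⅓)*13 + (⅓)*(-5)))*(9*(-10)) = (-88 + (29/3 + 13/3 - 5/3))*(-90) = (-88 + 37/3)*(-90) = -227/3*(-90) = 6810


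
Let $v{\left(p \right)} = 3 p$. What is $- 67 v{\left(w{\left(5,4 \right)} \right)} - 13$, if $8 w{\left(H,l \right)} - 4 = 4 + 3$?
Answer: $- \frac{2315}{8} \approx -289.38$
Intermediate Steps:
$w{\left(H,l \right)} = \frac{11}{8}$ ($w{\left(H,l \right)} = \frac{1}{2} + \frac{4 + 3}{8} = \frac{1}{2} + \frac{1}{8} \cdot 7 = \frac{1}{2} + \frac{7}{8} = \frac{11}{8}$)
$- 67 v{\left(w{\left(5,4 \right)} \right)} - 13 = - 67 \cdot 3 \cdot \frac{11}{8} - 13 = \left(-67\right) \frac{33}{8} - 13 = - \frac{2211}{8} - 13 = - \frac{2315}{8}$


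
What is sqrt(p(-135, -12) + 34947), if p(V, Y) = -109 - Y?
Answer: 5*sqrt(1394) ≈ 186.68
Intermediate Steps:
sqrt(p(-135, -12) + 34947) = sqrt((-109 - 1*(-12)) + 34947) = sqrt((-109 + 12) + 34947) = sqrt(-97 + 34947) = sqrt(34850) = 5*sqrt(1394)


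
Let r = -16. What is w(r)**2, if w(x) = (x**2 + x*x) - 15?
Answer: 247009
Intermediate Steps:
w(x) = -15 + 2*x**2 (w(x) = (x**2 + x**2) - 15 = 2*x**2 - 15 = -15 + 2*x**2)
w(r)**2 = (-15 + 2*(-16)**2)**2 = (-15 + 2*256)**2 = (-15 + 512)**2 = 497**2 = 247009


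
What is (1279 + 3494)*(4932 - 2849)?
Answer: 9942159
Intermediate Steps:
(1279 + 3494)*(4932 - 2849) = 4773*2083 = 9942159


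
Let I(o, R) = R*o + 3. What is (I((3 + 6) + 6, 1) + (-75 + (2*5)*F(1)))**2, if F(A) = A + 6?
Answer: 169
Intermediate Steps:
F(A) = 6 + A
I(o, R) = 3 + R*o
(I((3 + 6) + 6, 1) + (-75 + (2*5)*F(1)))**2 = ((3 + 1*((3 + 6) + 6)) + (-75 + (2*5)*(6 + 1)))**2 = ((3 + 1*(9 + 6)) + (-75 + 10*7))**2 = ((3 + 1*15) + (-75 + 70))**2 = ((3 + 15) - 5)**2 = (18 - 5)**2 = 13**2 = 169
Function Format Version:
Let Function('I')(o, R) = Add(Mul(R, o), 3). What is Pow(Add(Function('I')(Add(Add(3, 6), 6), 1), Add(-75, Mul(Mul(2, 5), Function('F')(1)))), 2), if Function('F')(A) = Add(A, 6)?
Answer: 169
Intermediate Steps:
Function('F')(A) = Add(6, A)
Function('I')(o, R) = Add(3, Mul(R, o))
Pow(Add(Function('I')(Add(Add(3, 6), 6), 1), Add(-75, Mul(Mul(2, 5), Function('F')(1)))), 2) = Pow(Add(Add(3, Mul(1, Add(Add(3, 6), 6))), Add(-75, Mul(Mul(2, 5), Add(6, 1)))), 2) = Pow(Add(Add(3, Mul(1, Add(9, 6))), Add(-75, Mul(10, 7))), 2) = Pow(Add(Add(3, Mul(1, 15)), Add(-75, 70)), 2) = Pow(Add(Add(3, 15), -5), 2) = Pow(Add(18, -5), 2) = Pow(13, 2) = 169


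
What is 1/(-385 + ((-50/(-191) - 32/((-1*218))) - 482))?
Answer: -20819/18041567 ≈ -0.0011539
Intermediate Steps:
1/(-385 + ((-50/(-191) - 32/((-1*218))) - 482)) = 1/(-385 + ((-50*(-1/191) - 32/(-218)) - 482)) = 1/(-385 + ((50/191 - 32*(-1/218)) - 482)) = 1/(-385 + ((50/191 + 16/109) - 482)) = 1/(-385 + (8506/20819 - 482)) = 1/(-385 - 10026252/20819) = 1/(-18041567/20819) = -20819/18041567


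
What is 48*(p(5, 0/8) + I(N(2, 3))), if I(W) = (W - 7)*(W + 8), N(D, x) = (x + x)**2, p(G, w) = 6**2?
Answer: 62976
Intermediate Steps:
p(G, w) = 36
N(D, x) = 4*x**2 (N(D, x) = (2*x)**2 = 4*x**2)
I(W) = (-7 + W)*(8 + W)
48*(p(5, 0/8) + I(N(2, 3))) = 48*(36 + (-56 + 4*3**2 + (4*3**2)**2)) = 48*(36 + (-56 + 4*9 + (4*9)**2)) = 48*(36 + (-56 + 36 + 36**2)) = 48*(36 + (-56 + 36 + 1296)) = 48*(36 + 1276) = 48*1312 = 62976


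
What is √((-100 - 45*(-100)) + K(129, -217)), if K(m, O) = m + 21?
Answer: 5*√182 ≈ 67.454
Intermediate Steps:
K(m, O) = 21 + m
√((-100 - 45*(-100)) + K(129, -217)) = √((-100 - 45*(-100)) + (21 + 129)) = √((-100 + 4500) + 150) = √(4400 + 150) = √4550 = 5*√182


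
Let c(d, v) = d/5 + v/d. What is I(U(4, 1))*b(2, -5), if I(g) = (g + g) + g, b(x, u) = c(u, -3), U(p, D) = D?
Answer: -6/5 ≈ -1.2000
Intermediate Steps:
c(d, v) = d/5 + v/d (c(d, v) = d*(⅕) + v/d = d/5 + v/d)
b(x, u) = -3/u + u/5 (b(x, u) = u/5 - 3/u = -3/u + u/5)
I(g) = 3*g (I(g) = 2*g + g = 3*g)
I(U(4, 1))*b(2, -5) = (3*1)*(-3/(-5) + (⅕)*(-5)) = 3*(-3*(-⅕) - 1) = 3*(⅗ - 1) = 3*(-⅖) = -6/5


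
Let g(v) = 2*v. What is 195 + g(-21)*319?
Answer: -13203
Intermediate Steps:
195 + g(-21)*319 = 195 + (2*(-21))*319 = 195 - 42*319 = 195 - 13398 = -13203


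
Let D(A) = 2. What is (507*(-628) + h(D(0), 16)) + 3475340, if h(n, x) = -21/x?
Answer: 50511083/16 ≈ 3.1569e+6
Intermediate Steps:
(507*(-628) + h(D(0), 16)) + 3475340 = (507*(-628) - 21/16) + 3475340 = (-318396 - 21*1/16) + 3475340 = (-318396 - 21/16) + 3475340 = -5094357/16 + 3475340 = 50511083/16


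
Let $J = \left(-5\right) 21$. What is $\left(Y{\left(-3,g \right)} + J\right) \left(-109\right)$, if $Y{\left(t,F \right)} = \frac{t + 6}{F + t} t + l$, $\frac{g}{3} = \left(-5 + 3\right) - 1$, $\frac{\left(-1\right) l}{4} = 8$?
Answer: $\frac{59405}{4} \approx 14851.0$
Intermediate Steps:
$l = -32$ ($l = \left(-4\right) 8 = -32$)
$g = -9$ ($g = 3 \left(\left(-5 + 3\right) - 1\right) = 3 \left(-2 - 1\right) = 3 \left(-3\right) = -9$)
$J = -105$
$Y{\left(t,F \right)} = -32 + \frac{t \left(6 + t\right)}{F + t}$ ($Y{\left(t,F \right)} = \frac{t + 6}{F + t} t - 32 = \frac{6 + t}{F + t} t - 32 = \frac{t \left(6 + t\right)}{F + t} - 32 = -32 + \frac{t \left(6 + t\right)}{F + t}$)
$\left(Y{\left(-3,g \right)} + J\right) \left(-109\right) = \left(\frac{\left(-3\right)^{2} - -288 - -78}{-9 - 3} - 105\right) \left(-109\right) = \left(\frac{9 + 288 + 78}{-12} - 105\right) \left(-109\right) = \left(\left(- \frac{1}{12}\right) 375 - 105\right) \left(-109\right) = \left(- \frac{125}{4} - 105\right) \left(-109\right) = \left(- \frac{545}{4}\right) \left(-109\right) = \frac{59405}{4}$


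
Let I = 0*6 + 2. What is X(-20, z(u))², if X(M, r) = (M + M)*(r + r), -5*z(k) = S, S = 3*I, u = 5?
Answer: 9216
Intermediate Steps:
I = 2 (I = 0 + 2 = 2)
S = 6 (S = 3*2 = 6)
z(k) = -6/5 (z(k) = -⅕*6 = -6/5)
X(M, r) = 4*M*r (X(M, r) = (2*M)*(2*r) = 4*M*r)
X(-20, z(u))² = (4*(-20)*(-6/5))² = 96² = 9216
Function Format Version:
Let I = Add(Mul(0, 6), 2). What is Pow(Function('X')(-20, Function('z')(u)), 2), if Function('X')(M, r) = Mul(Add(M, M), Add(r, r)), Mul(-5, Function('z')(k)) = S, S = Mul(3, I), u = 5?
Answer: 9216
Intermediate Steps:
I = 2 (I = Add(0, 2) = 2)
S = 6 (S = Mul(3, 2) = 6)
Function('z')(k) = Rational(-6, 5) (Function('z')(k) = Mul(Rational(-1, 5), 6) = Rational(-6, 5))
Function('X')(M, r) = Mul(4, M, r) (Function('X')(M, r) = Mul(Mul(2, M), Mul(2, r)) = Mul(4, M, r))
Pow(Function('X')(-20, Function('z')(u)), 2) = Pow(Mul(4, -20, Rational(-6, 5)), 2) = Pow(96, 2) = 9216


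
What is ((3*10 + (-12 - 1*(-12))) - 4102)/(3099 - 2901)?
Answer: -2036/99 ≈ -20.566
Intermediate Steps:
((3*10 + (-12 - 1*(-12))) - 4102)/(3099 - 2901) = ((30 + (-12 + 12)) - 4102)/198 = ((30 + 0) - 4102)*(1/198) = (30 - 4102)*(1/198) = -4072*1/198 = -2036/99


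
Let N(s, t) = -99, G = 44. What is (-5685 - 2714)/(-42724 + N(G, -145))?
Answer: 8399/42823 ≈ 0.19613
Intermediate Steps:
(-5685 - 2714)/(-42724 + N(G, -145)) = (-5685 - 2714)/(-42724 - 99) = -8399/(-42823) = -8399*(-1/42823) = 8399/42823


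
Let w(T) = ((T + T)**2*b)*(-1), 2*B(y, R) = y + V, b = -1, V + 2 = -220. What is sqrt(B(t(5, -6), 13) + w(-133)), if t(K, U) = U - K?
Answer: sqrt(282558)/2 ≈ 265.78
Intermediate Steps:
V = -222 (V = -2 - 220 = -222)
B(y, R) = -111 + y/2 (B(y, R) = (y - 222)/2 = (-222 + y)/2 = -111 + y/2)
w(T) = 4*T**2 (w(T) = ((T + T)**2*(-1))*(-1) = ((2*T)**2*(-1))*(-1) = ((4*T**2)*(-1))*(-1) = -4*T**2*(-1) = 4*T**2)
sqrt(B(t(5, -6), 13) + w(-133)) = sqrt((-111 + (-6 - 1*5)/2) + 4*(-133)**2) = sqrt((-111 + (-6 - 5)/2) + 4*17689) = sqrt((-111 + (1/2)*(-11)) + 70756) = sqrt((-111 - 11/2) + 70756) = sqrt(-233/2 + 70756) = sqrt(141279/2) = sqrt(282558)/2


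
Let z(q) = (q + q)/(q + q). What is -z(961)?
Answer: -1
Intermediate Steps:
z(q) = 1 (z(q) = (2*q)/((2*q)) = (2*q)*(1/(2*q)) = 1)
-z(961) = -1*1 = -1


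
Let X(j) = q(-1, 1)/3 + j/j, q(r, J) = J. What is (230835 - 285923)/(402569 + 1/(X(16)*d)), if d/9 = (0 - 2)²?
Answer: -2644224/19323313 ≈ -0.13684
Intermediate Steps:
X(j) = 4/3 (X(j) = 1/3 + j/j = 1*(⅓) + 1 = ⅓ + 1 = 4/3)
d = 36 (d = 9*(0 - 2)² = 9*(-2)² = 9*4 = 36)
(230835 - 285923)/(402569 + 1/(X(16)*d)) = (230835 - 285923)/(402569 + 1/((4/3)*36)) = -55088/(402569 + 1/48) = -55088/19323313/48 = -55088*48/19323313 = -2644224/19323313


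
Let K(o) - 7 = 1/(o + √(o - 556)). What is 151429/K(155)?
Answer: 25915104773/1199045 + 151429*I*√401/1199045 ≈ 21613.0 + 2.529*I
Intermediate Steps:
K(o) = 7 + 1/(o + √(-556 + o)) (K(o) = 7 + 1/(o + √(o - 556)) = 7 + 1/(o + √(-556 + o)))
151429/K(155) = 151429/(((1 + 7*155 + 7*√(-556 + 155))/(155 + √(-556 + 155)))) = 151429/(((1 + 1085 + 7*√(-401))/(155 + √(-401)))) = 151429/(((1 + 1085 + 7*(I*√401))/(155 + I*√401))) = 151429/(((1 + 1085 + 7*I*√401)/(155 + I*√401))) = 151429/(((1086 + 7*I*√401)/(155 + I*√401))) = 151429*((155 + I*√401)/(1086 + 7*I*√401)) = 151429*(155 + I*√401)/(1086 + 7*I*√401)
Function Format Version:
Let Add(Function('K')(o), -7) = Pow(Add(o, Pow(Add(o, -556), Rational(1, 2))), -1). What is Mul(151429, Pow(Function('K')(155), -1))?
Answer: Add(Rational(25915104773, 1199045), Mul(Rational(151429, 1199045), I, Pow(401, Rational(1, 2)))) ≈ Add(21613., Mul(2.5290, I))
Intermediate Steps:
Function('K')(o) = Add(7, Pow(Add(o, Pow(Add(-556, o), Rational(1, 2))), -1)) (Function('K')(o) = Add(7, Pow(Add(o, Pow(Add(o, -556), Rational(1, 2))), -1)) = Add(7, Pow(Add(o, Pow(Add(-556, o), Rational(1, 2))), -1)))
Mul(151429, Pow(Function('K')(155), -1)) = Mul(151429, Pow(Mul(Pow(Add(155, Pow(Add(-556, 155), Rational(1, 2))), -1), Add(1, Mul(7, 155), Mul(7, Pow(Add(-556, 155), Rational(1, 2))))), -1)) = Mul(151429, Pow(Mul(Pow(Add(155, Pow(-401, Rational(1, 2))), -1), Add(1, 1085, Mul(7, Pow(-401, Rational(1, 2))))), -1)) = Mul(151429, Pow(Mul(Pow(Add(155, Mul(I, Pow(401, Rational(1, 2)))), -1), Add(1, 1085, Mul(7, Mul(I, Pow(401, Rational(1, 2)))))), -1)) = Mul(151429, Pow(Mul(Pow(Add(155, Mul(I, Pow(401, Rational(1, 2)))), -1), Add(1, 1085, Mul(7, I, Pow(401, Rational(1, 2))))), -1)) = Mul(151429, Pow(Mul(Pow(Add(155, Mul(I, Pow(401, Rational(1, 2)))), -1), Add(1086, Mul(7, I, Pow(401, Rational(1, 2))))), -1)) = Mul(151429, Mul(Pow(Add(1086, Mul(7, I, Pow(401, Rational(1, 2)))), -1), Add(155, Mul(I, Pow(401, Rational(1, 2)))))) = Mul(151429, Pow(Add(1086, Mul(7, I, Pow(401, Rational(1, 2)))), -1), Add(155, Mul(I, Pow(401, Rational(1, 2)))))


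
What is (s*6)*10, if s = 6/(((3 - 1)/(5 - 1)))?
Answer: 720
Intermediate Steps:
s = 12 (s = 6/((2/4)) = 6/((2*(1/4))) = 6/(1/2) = 6*2 = 12)
(s*6)*10 = (12*6)*10 = 72*10 = 720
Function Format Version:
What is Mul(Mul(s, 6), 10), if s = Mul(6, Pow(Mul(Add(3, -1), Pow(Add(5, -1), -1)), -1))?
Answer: 720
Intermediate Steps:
s = 12 (s = Mul(6, Pow(Mul(2, Pow(4, -1)), -1)) = Mul(6, Pow(Mul(2, Rational(1, 4)), -1)) = Mul(6, Pow(Rational(1, 2), -1)) = Mul(6, 2) = 12)
Mul(Mul(s, 6), 10) = Mul(Mul(12, 6), 10) = Mul(72, 10) = 720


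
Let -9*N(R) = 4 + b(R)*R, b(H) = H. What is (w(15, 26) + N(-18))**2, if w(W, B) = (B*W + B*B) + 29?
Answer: 90763729/81 ≈ 1.1205e+6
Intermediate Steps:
w(W, B) = 29 + B**2 + B*W (w(W, B) = (B*W + B**2) + 29 = (B**2 + B*W) + 29 = 29 + B**2 + B*W)
N(R) = -4/9 - R**2/9 (N(R) = -(4 + R*R)/9 = -(4 + R**2)/9 = -4/9 - R**2/9)
(w(15, 26) + N(-18))**2 = ((29 + 26**2 + 26*15) + (-4/9 - 1/9*(-18)**2))**2 = ((29 + 676 + 390) + (-4/9 - 1/9*324))**2 = (1095 + (-4/9 - 36))**2 = (1095 - 328/9)**2 = (9527/9)**2 = 90763729/81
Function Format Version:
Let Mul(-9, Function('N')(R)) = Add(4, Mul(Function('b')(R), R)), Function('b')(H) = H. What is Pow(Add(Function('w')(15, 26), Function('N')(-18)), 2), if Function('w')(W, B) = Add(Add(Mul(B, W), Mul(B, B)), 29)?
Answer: Rational(90763729, 81) ≈ 1.1205e+6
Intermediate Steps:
Function('w')(W, B) = Add(29, Pow(B, 2), Mul(B, W)) (Function('w')(W, B) = Add(Add(Mul(B, W), Pow(B, 2)), 29) = Add(Add(Pow(B, 2), Mul(B, W)), 29) = Add(29, Pow(B, 2), Mul(B, W)))
Function('N')(R) = Add(Rational(-4, 9), Mul(Rational(-1, 9), Pow(R, 2))) (Function('N')(R) = Mul(Rational(-1, 9), Add(4, Mul(R, R))) = Mul(Rational(-1, 9), Add(4, Pow(R, 2))) = Add(Rational(-4, 9), Mul(Rational(-1, 9), Pow(R, 2))))
Pow(Add(Function('w')(15, 26), Function('N')(-18)), 2) = Pow(Add(Add(29, Pow(26, 2), Mul(26, 15)), Add(Rational(-4, 9), Mul(Rational(-1, 9), Pow(-18, 2)))), 2) = Pow(Add(Add(29, 676, 390), Add(Rational(-4, 9), Mul(Rational(-1, 9), 324))), 2) = Pow(Add(1095, Add(Rational(-4, 9), -36)), 2) = Pow(Add(1095, Rational(-328, 9)), 2) = Pow(Rational(9527, 9), 2) = Rational(90763729, 81)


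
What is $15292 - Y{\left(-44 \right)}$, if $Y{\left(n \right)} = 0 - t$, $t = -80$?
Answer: $15212$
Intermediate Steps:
$Y{\left(n \right)} = 80$ ($Y{\left(n \right)} = 0 - -80 = 0 + 80 = 80$)
$15292 - Y{\left(-44 \right)} = 15292 - 80 = 15212$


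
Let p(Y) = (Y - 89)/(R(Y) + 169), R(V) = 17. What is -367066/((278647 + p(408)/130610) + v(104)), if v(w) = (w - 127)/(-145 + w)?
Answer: -365609430722760/277541848456079 ≈ -1.3173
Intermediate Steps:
p(Y) = -89/186 + Y/186 (p(Y) = (Y - 89)/(17 + 169) = (-89 + Y)/186 = (-89 + Y)*(1/186) = -89/186 + Y/186)
v(w) = (-127 + w)/(-145 + w)
-367066/((278647 + p(408)/130610) + v(104)) = -367066/((278647 + (-89/186 + (1/186)*408)/130610) + (-127 + 104)/(-145 + 104)) = -367066/((278647 + (-89/186 + 68/31)*(1/130610)) - 23/(-41)) = -367066/((278647 + (319/186)*(1/130610)) - 1/41*(-23)) = -367066/((278647 + 319/24293460) + 23/41) = -367066/(6769299748939/24293460 + 23/41) = -367066/277541848456079/996031860 = -367066*996031860/277541848456079 = -365609430722760/277541848456079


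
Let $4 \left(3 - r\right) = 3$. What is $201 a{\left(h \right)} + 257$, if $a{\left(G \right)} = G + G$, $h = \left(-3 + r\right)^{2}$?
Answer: $\frac{3865}{8} \approx 483.13$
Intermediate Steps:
$r = \frac{9}{4}$ ($r = 3 - \frac{3}{4} = \frac{9}{4} \approx 2.25$)
$h = \frac{9}{16}$ ($h = \left(-3 + \frac{9}{4}\right)^{2} = \left(- \frac{3}{4}\right)^{2} = \frac{9}{16} \approx 0.5625$)
$a{\left(G \right)} = 2 G$
$201 a{\left(h \right)} + 257 = 201 \cdot 2 \cdot \frac{9}{16} + 257 = 201 \cdot \frac{9}{8} + 257 = \frac{1809}{8} + 257 = \frac{3865}{8}$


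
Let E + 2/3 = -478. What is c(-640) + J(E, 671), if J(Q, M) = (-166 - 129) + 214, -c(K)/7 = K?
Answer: 4399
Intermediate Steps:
E = -1436/3 (E = -⅔ - 478 = -1436/3 ≈ -478.67)
c(K) = -7*K
J(Q, M) = -81 (J(Q, M) = -295 + 214 = -81)
c(-640) + J(E, 671) = -7*(-640) - 81 = 4480 - 81 = 4399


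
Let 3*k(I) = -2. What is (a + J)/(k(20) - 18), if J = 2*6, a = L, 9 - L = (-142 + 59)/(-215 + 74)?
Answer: -1439/1316 ≈ -1.0935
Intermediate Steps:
k(I) = -⅔ (k(I) = (⅓)*(-2) = -⅔)
L = 1186/141 (L = 9 - (-142 + 59)/(-215 + 74) = 9 - (-83)/(-141) = 9 - (-83)*(-1)/141 = 9 - 1*83/141 = 9 - 83/141 = 1186/141 ≈ 8.4113)
a = 1186/141 ≈ 8.4113
J = 12
(a + J)/(k(20) - 18) = (1186/141 + 12)/(-⅔ - 18) = 2878/(141*(-56/3)) = (2878/141)*(-3/56) = -1439/1316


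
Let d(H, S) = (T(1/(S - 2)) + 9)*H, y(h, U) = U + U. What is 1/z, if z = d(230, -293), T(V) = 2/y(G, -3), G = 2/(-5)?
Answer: 3/5980 ≈ 0.00050167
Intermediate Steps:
G = -2/5 (G = 2*(-1/5) = -2/5 ≈ -0.40000)
y(h, U) = 2*U
T(V) = -1/3 (T(V) = 2/((2*(-3))) = 2/(-6) = 2*(-1/6) = -1/3)
d(H, S) = 26*H/3 (d(H, S) = (-1/3 + 9)*H = 26*H/3)
z = 5980/3 (z = (26/3)*230 = 5980/3 ≈ 1993.3)
1/z = 1/(5980/3) = 3/5980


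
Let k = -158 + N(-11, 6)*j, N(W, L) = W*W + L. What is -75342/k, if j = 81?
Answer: -75342/10129 ≈ -7.4382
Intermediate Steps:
N(W, L) = L + W² (N(W, L) = W² + L = L + W²)
k = 10129 (k = -158 + (6 + (-11)²)*81 = -158 + (6 + 121)*81 = -158 + 127*81 = -158 + 10287 = 10129)
-75342/k = -75342/10129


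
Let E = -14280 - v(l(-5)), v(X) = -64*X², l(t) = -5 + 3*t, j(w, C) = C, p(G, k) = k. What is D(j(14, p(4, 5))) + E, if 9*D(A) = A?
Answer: 101885/9 ≈ 11321.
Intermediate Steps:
D(A) = A/9
E = 11320 (E = -14280 - (-64)*(-5 + 3*(-5))² = -14280 - (-64)*(-5 - 15)² = -14280 - (-64)*(-20)² = -14280 - (-64)*400 = -14280 - 1*(-25600) = -14280 + 25600 = 11320)
D(j(14, p(4, 5))) + E = (⅑)*5 + 11320 = 5/9 + 11320 = 101885/9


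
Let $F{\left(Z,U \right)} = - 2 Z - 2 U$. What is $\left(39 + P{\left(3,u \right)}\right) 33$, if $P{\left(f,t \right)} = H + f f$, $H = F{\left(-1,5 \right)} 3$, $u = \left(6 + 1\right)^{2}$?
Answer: $792$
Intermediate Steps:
$F{\left(Z,U \right)} = - 2 U - 2 Z$
$u = 49$ ($u = 7^{2} = 49$)
$H = -24$ ($H = \left(\left(-2\right) 5 - -2\right) 3 = \left(-10 + 2\right) 3 = \left(-8\right) 3 = -24$)
$P{\left(f,t \right)} = -24 + f^{2}$ ($P{\left(f,t \right)} = -24 + f f = -24 + f^{2}$)
$\left(39 + P{\left(3,u \right)}\right) 33 = \left(39 - \left(24 - 3^{2}\right)\right) 33 = \left(39 + \left(-24 + 9\right)\right) 33 = \left(39 - 15\right) 33 = 24 \cdot 33 = 792$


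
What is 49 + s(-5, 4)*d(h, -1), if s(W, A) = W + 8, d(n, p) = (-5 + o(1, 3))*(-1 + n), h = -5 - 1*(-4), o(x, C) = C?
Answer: 61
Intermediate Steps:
h = -1 (h = -5 + 4 = -1)
d(n, p) = 2 - 2*n (d(n, p) = (-5 + 3)*(-1 + n) = -2*(-1 + n) = 2 - 2*n)
s(W, A) = 8 + W
49 + s(-5, 4)*d(h, -1) = 49 + (8 - 5)*(2 - 2*(-1)) = 49 + 3*(2 + 2) = 49 + 3*4 = 49 + 12 = 61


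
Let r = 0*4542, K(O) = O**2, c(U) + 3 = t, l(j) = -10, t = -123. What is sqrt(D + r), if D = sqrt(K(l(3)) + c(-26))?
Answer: (-26)**(1/4) ≈ 1.5967 + 1.5967*I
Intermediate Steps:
c(U) = -126 (c(U) = -3 - 123 = -126)
D = I*sqrt(26) (D = sqrt((-10)**2 - 126) = sqrt(100 - 126) = sqrt(-26) = I*sqrt(26) ≈ 5.099*I)
r = 0
sqrt(D + r) = sqrt(I*sqrt(26) + 0) = sqrt(I*sqrt(26)) = 26**(1/4)*sqrt(I)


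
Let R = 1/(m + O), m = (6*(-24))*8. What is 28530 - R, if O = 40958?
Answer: 1135665179/39806 ≈ 28530.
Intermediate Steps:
m = -1152 (m = -144*8 = -1152)
R = 1/39806 (R = 1/(-1152 + 40958) = 1/39806 ≈ 2.5122e-5)
28530 - R = 28530 - 1*1/39806 = 28530 - 1/39806 = 1135665179/39806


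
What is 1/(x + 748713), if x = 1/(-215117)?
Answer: 215117/161060894420 ≈ 1.3356e-6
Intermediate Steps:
x = -1/215117 ≈ -4.6486e-6
1/(x + 748713) = 1/(-1/215117 + 748713) = 1/(161060894420/215117) = 215117/161060894420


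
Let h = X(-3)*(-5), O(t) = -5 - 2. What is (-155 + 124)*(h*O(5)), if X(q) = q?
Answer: 3255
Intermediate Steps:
O(t) = -7
h = 15 (h = -3*(-5) = 15)
(-155 + 124)*(h*O(5)) = (-155 + 124)*(15*(-7)) = -31*(-105) = 3255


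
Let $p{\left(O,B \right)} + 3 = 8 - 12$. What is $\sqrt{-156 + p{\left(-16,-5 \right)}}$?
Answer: $i \sqrt{163} \approx 12.767 i$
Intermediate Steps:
$p{\left(O,B \right)} = -7$ ($p{\left(O,B \right)} = -3 + \left(8 - 12\right) = -3 - 4 = -7$)
$\sqrt{-156 + p{\left(-16,-5 \right)}} = \sqrt{-156 - 7} = \sqrt{-163} = i \sqrt{163}$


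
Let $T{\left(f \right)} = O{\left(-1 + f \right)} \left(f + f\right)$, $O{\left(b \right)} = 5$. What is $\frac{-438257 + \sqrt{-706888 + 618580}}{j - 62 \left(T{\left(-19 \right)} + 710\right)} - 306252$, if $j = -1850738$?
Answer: $- \frac{576665340199}{1882978} - \frac{3 i \sqrt{2453}}{941489} \approx -3.0625 \cdot 10^{5} - 0.00015782 i$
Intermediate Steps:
$T{\left(f \right)} = 10 f$ ($T{\left(f \right)} = 5 \left(f + f\right) = 5 \cdot 2 f = 10 f$)
$\frac{-438257 + \sqrt{-706888 + 618580}}{j - 62 \left(T{\left(-19 \right)} + 710\right)} - 306252 = \frac{-438257 + \sqrt{-706888 + 618580}}{-1850738 - 62 \left(10 \left(-19\right) + 710\right)} - 306252 = \frac{-438257 + \sqrt{-88308}}{-1850738 - 62 \left(-190 + 710\right)} - 306252 = \frac{-438257 + 6 i \sqrt{2453}}{-1850738 - 32240} - 306252 = \frac{-438257 + 6 i \sqrt{2453}}{-1882978} - 306252 = \left(-438257 + 6 i \sqrt{2453}\right) \left(- \frac{1}{1882978}\right) - 306252 = \left(\frac{438257}{1882978} - \frac{3 i \sqrt{2453}}{941489}\right) - 306252 = - \frac{576665340199}{1882978} - \frac{3 i \sqrt{2453}}{941489}$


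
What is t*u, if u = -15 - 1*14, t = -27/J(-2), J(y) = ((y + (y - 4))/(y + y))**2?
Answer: 783/4 ≈ 195.75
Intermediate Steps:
J(y) = (-4 + 2*y)**2/(4*y**2) (J(y) = ((y + (-4 + y))/((2*y)))**2 = ((-4 + 2*y)*(1/(2*y)))**2 = ((-4 + 2*y)/(2*y))**2 = (-4 + 2*y)**2/(4*y**2))
t = -27/4 (t = -27*4/(-2 - 2)**2 = -27/((1/4)*(-4)**2) = -27/((1/4)*16) = -27/4 ≈ -6.7500)
u = -29 (u = -15 - 14 = -29)
t*u = -27/4*(-29) = 783/4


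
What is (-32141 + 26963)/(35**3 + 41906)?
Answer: -5178/84781 ≈ -0.061075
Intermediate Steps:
(-32141 + 26963)/(35**3 + 41906) = -5178/(42875 + 41906) = -5178/84781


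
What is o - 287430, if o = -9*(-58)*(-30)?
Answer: -303090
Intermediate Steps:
o = -15660 (o = 522*(-30) = -15660)
o - 287430 = -15660 - 287430 = -303090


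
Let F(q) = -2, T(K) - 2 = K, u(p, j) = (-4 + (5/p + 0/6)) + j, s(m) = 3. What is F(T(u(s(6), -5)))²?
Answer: 4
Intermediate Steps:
u(p, j) = -4 + j + 5/p (u(p, j) = (-4 + (5/p + 0*(⅙))) + j = (-4 + (5/p + 0)) + j = (-4 + 5/p) + j = -4 + j + 5/p)
T(K) = 2 + K
F(T(u(s(6), -5)))² = (-2)² = 4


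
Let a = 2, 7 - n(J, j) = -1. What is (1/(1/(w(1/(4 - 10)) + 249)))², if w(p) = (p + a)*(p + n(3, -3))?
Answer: 89889361/1296 ≈ 69359.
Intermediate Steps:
n(J, j) = 8 (n(J, j) = 7 - 1*(-1) = 7 + 1 = 8)
w(p) = (2 + p)*(8 + p) (w(p) = (p + 2)*(p + 8) = (2 + p)*(8 + p))
(1/(1/(w(1/(4 - 10)) + 249)))² = (1/(1/((16 + (1/(4 - 10))² + 10/(4 - 10)) + 249)))² = (1/(1/((16 + (1/(-6))² + 10/(-6)) + 249)))² = (1/(1/((16 + (-⅙)² + 10*(-⅙)) + 249)))² = (1/(1/((16 + 1/36 - 5/3) + 249)))² = (1/(1/(517/36 + 249)))² = (1/(1/(9481/36)))² = (1/(36/9481))² = (9481/36)² = 89889361/1296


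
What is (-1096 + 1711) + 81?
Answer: 696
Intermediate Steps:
(-1096 + 1711) + 81 = 615 + 81 = 696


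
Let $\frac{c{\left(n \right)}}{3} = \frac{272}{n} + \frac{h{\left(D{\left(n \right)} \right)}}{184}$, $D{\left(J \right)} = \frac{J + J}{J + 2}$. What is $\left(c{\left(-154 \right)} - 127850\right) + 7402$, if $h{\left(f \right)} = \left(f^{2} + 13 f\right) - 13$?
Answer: $- \frac{2464299073139}{20458592} \approx -1.2045 \cdot 10^{5}$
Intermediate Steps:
$D{\left(J \right)} = \frac{2 J}{2 + J}$
$h{\left(f \right)} = -13 + f^{2} + 13 f$
$c{\left(n \right)} = - \frac{39}{184} + \frac{816}{n} + \frac{3 n^{2}}{46 \left(2 + n\right)^{2}} + \frac{39 n}{92 \left(2 + n\right)}$ ($c{\left(n \right)} = 3 \left(\frac{272}{n} + \frac{-13 + \left(\frac{2 n}{2 + n}\right)^{2} + 13 \frac{2 n}{2 + n}}{184}\right) = 3 \left(\frac{272}{n} + \left(-13 + \frac{4 n^{2}}{\left(2 + n\right)^{2}} + \frac{26 n}{2 + n}\right) \frac{1}{184}\right) = 3 \left(\frac{272}{n} + \left(- \frac{13}{184} + \frac{n^{2}}{46 \left(2 + n\right)^{2}} + \frac{13 n}{92 \left(2 + n\right)}\right)\right) = 3 \left(- \frac{13}{184} + \frac{272}{n} + \frac{n^{2}}{46 \left(2 + n\right)^{2}} + \frac{13 n}{92 \left(2 + n\right)}\right) = - \frac{39}{184} + \frac{816}{n} + \frac{3 n^{2}}{46 \left(2 + n\right)^{2}} + \frac{39 n}{92 \left(2 + n\right)}$)
$\left(c{\left(-154 \right)} - 127850\right) + 7402 = \left(\frac{3 \left(200192 + 17 \left(-154\right)^{3} + 50048 \left(-154\right)^{2} + 200140 \left(-154\right)\right)}{184 \left(-154\right) \left(4 + \left(-154\right)^{2} + 4 \left(-154\right)\right)} - 127850\right) + 7402 = \left(\frac{3}{184} \left(- \frac{1}{154}\right) \frac{1}{4 + 23716 - 616} \left(200192 + 17 \left(-3652264\right) + 50048 \cdot 23716 - 30821560\right) - 127850\right) + 7402 = \left(\frac{3}{184} \left(- \frac{1}{154}\right) \frac{1}{23104} \left(200192 - 62088488 + 1186938368 - 30821560\right) - 127850\right) + 7402 = \left(\frac{3}{184} \left(- \frac{1}{154}\right) \frac{1}{23104} \cdot 1094228512 - 127850\right) + 7402 = \left(- \frac{102583923}{20458592} - 127850\right) + 7402 = - \frac{2615733571123}{20458592} + 7402 = - \frac{2464299073139}{20458592}$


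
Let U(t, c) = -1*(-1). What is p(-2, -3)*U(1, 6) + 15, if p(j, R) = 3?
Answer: 18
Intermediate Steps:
U(t, c) = 1
p(-2, -3)*U(1, 6) + 15 = 3*1 + 15 = 3 + 15 = 18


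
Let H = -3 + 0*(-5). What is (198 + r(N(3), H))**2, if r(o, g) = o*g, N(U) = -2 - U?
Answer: 45369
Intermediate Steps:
H = -3 (H = -3 + 0 = -3)
r(o, g) = g*o
(198 + r(N(3), H))**2 = (198 - 3*(-2 - 1*3))**2 = (198 - 3*(-2 - 3))**2 = (198 - 3*(-5))**2 = (198 + 15)**2 = 213**2 = 45369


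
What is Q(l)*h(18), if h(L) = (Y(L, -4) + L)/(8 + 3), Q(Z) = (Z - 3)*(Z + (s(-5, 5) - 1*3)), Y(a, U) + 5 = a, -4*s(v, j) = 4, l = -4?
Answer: 1736/11 ≈ 157.82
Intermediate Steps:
s(v, j) = -1 (s(v, j) = -1/4*4 = -1)
Y(a, U) = -5 + a
Q(Z) = (-4 + Z)*(-3 + Z) (Q(Z) = (Z - 3)*(Z + (-1 - 1*3)) = (-3 + Z)*(Z + (-1 - 3)) = (-3 + Z)*(Z - 4) = (-3 + Z)*(-4 + Z) = (-4 + Z)*(-3 + Z))
h(L) = -5/11 + 2*L/11 (h(L) = ((-5 + L) + L)/(8 + 3) = (-5 + 2*L)/11 = (-5 + 2*L)*(1/11) = -5/11 + 2*L/11)
Q(l)*h(18) = (12 + (-4)**2 - 7*(-4))*(-5/11 + (2/11)*18) = (12 + 16 + 28)*(-5/11 + 36/11) = 56*(31/11) = 1736/11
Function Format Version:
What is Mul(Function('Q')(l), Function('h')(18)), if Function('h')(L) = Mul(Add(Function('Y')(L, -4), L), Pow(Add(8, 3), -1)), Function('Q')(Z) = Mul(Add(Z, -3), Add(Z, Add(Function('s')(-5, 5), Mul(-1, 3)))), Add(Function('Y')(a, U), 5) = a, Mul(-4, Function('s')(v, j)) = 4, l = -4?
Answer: Rational(1736, 11) ≈ 157.82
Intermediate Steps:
Function('s')(v, j) = -1 (Function('s')(v, j) = Mul(Rational(-1, 4), 4) = -1)
Function('Y')(a, U) = Add(-5, a)
Function('Q')(Z) = Mul(Add(-4, Z), Add(-3, Z)) (Function('Q')(Z) = Mul(Add(Z, -3), Add(Z, Add(-1, Mul(-1, 3)))) = Mul(Add(-3, Z), Add(Z, Add(-1, -3))) = Mul(Add(-3, Z), Add(Z, -4)) = Mul(Add(-3, Z), Add(-4, Z)) = Mul(Add(-4, Z), Add(-3, Z)))
Function('h')(L) = Add(Rational(-5, 11), Mul(Rational(2, 11), L)) (Function('h')(L) = Mul(Add(Add(-5, L), L), Pow(Add(8, 3), -1)) = Mul(Add(-5, Mul(2, L)), Pow(11, -1)) = Mul(Add(-5, Mul(2, L)), Rational(1, 11)) = Add(Rational(-5, 11), Mul(Rational(2, 11), L)))
Mul(Function('Q')(l), Function('h')(18)) = Mul(Add(12, Pow(-4, 2), Mul(-7, -4)), Add(Rational(-5, 11), Mul(Rational(2, 11), 18))) = Mul(Add(12, 16, 28), Add(Rational(-5, 11), Rational(36, 11))) = Mul(56, Rational(31, 11)) = Rational(1736, 11)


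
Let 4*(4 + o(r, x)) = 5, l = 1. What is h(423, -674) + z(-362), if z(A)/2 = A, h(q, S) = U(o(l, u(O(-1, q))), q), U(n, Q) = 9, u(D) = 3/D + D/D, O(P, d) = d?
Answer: -715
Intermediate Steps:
u(D) = 1 + 3/D (u(D) = 3/D + 1 = 1 + 3/D)
o(r, x) = -11/4 (o(r, x) = -4 + (¼)*5 = -4 + 5/4 = -11/4)
h(q, S) = 9
z(A) = 2*A
h(423, -674) + z(-362) = 9 + 2*(-362) = 9 - 724 = -715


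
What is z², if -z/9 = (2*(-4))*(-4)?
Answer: 82944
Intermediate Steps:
z = -288 (z = -9*2*(-4)*(-4) = -(-72)*(-4) = -9*32 = -288)
z² = (-288)² = 82944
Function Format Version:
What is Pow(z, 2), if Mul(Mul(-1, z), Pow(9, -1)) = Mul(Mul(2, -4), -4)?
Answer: 82944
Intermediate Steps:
z = -288 (z = Mul(-9, Mul(Mul(2, -4), -4)) = Mul(-9, Mul(-8, -4)) = Mul(-9, 32) = -288)
Pow(z, 2) = Pow(-288, 2) = 82944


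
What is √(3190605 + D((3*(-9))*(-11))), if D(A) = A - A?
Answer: √3190605 ≈ 1786.2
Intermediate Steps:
D(A) = 0
√(3190605 + D((3*(-9))*(-11))) = √(3190605 + 0) = √3190605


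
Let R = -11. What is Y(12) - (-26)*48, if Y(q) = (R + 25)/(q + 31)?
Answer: 53678/43 ≈ 1248.3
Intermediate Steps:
Y(q) = 14/(31 + q) (Y(q) = (-11 + 25)/(q + 31) = 14/(31 + q))
Y(12) - (-26)*48 = 14/(31 + 12) - (-26)*48 = 14/43 - 1*(-1248) = 14*(1/43) + 1248 = 14/43 + 1248 = 53678/43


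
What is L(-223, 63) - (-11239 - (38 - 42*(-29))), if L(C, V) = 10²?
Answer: 12595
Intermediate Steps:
L(C, V) = 100
L(-223, 63) - (-11239 - (38 - 42*(-29))) = 100 - (-11239 - (38 - 42*(-29))) = 100 - (-11239 - (38 + 1218)) = 100 - (-11239 - 1*1256) = 100 - (-11239 - 1256) = 100 - 1*(-12495) = 100 + 12495 = 12595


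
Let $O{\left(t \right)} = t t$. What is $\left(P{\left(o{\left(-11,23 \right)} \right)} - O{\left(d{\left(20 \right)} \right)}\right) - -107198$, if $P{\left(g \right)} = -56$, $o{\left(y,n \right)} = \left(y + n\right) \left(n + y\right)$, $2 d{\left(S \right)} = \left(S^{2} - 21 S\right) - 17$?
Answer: $\frac{427199}{4} \approx 1.068 \cdot 10^{5}$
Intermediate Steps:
$d{\left(S \right)} = - \frac{17}{2} + \frac{S^{2}}{2} - \frac{21 S}{2}$ ($d{\left(S \right)} = \frac{\left(S^{2} - 21 S\right) - 17}{2} = \frac{-17 + S^{2} - 21 S}{2} = - \frac{17}{2} + \frac{S^{2}}{2} - \frac{21 S}{2}$)
$o{\left(y,n \right)} = \left(n + y\right)^{2}$ ($o{\left(y,n \right)} = \left(n + y\right) \left(n + y\right) = \left(n + y\right)^{2}$)
$O{\left(t \right)} = t^{2}$
$\left(P{\left(o{\left(-11,23 \right)} \right)} - O{\left(d{\left(20 \right)} \right)}\right) - -107198 = \left(-56 - \left(- \frac{17}{2} + \frac{20^{2}}{2} - 210\right)^{2}\right) - -107198 = \left(-56 - \left(- \frac{17}{2} + \frac{1}{2} \cdot 400 - 210\right)^{2}\right) + 107198 = \left(-56 - \left(- \frac{17}{2} + 200 - 210\right)^{2}\right) + 107198 = \left(-56 - \left(- \frac{37}{2}\right)^{2}\right) + 107198 = \left(-56 - \frac{1369}{4}\right) + 107198 = - \frac{1593}{4} + 107198 = \frac{427199}{4}$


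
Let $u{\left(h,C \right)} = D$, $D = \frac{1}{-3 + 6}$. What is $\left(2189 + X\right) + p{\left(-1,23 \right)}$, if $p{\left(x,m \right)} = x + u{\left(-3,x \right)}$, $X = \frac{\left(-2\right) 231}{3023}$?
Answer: $\frac{19844609}{9069} \approx 2188.2$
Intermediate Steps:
$X = - \frac{462}{3023}$ ($X = \left(-462\right) \frac{1}{3023} = - \frac{462}{3023} \approx -0.15283$)
$D = \frac{1}{3} \approx 0.33333$
$u{\left(h,C \right)} = \frac{1}{3}$
$p{\left(x,m \right)} = \frac{1}{3} + x$ ($p{\left(x,m \right)} = x + \frac{1}{3} = \frac{1}{3} + x$)
$\left(2189 + X\right) + p{\left(-1,23 \right)} = \left(2189 - \frac{462}{3023}\right) + \left(\frac{1}{3} - 1\right) = \frac{6616885}{3023} - \frac{2}{3} = \frac{19844609}{9069}$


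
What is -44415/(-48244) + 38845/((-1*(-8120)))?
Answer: 15962057/2798152 ≈ 5.7045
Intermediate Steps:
-44415/(-48244) + 38845/((-1*(-8120))) = -44415*(-1/48244) + 38845/8120 = 6345/6892 + 38845*(1/8120) = 6345/6892 + 7769/1624 = 15962057/2798152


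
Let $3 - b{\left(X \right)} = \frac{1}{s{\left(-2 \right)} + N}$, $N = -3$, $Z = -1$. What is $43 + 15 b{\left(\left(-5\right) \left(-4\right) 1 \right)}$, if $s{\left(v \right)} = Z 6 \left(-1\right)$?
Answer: $83$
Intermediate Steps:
$s{\left(v \right)} = 6$ ($s{\left(v \right)} = \left(-1\right) 6 \left(-1\right) = \left(-6\right) \left(-1\right) = 6$)
$b{\left(X \right)} = \frac{8}{3}$ ($b{\left(X \right)} = 3 - \frac{1}{6 - 3} = 3 - \frac{1}{3} = \frac{8}{3}$)
$43 + 15 b{\left(\left(-5\right) \left(-4\right) 1 \right)} = 43 + 15 \cdot \frac{8}{3} = 43 + 40 = 83$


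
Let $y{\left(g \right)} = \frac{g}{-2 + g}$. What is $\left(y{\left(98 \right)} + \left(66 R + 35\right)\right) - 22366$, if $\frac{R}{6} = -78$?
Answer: $- \frac{2554463}{48} \approx -53218.0$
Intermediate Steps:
$R = -468$ ($R = 6 \left(-78\right) = -468$)
$y{\left(g \right)} = \frac{g}{-2 + g}$
$\left(y{\left(98 \right)} + \left(66 R + 35\right)\right) - 22366 = \left(\frac{98}{-2 + 98} + \left(66 \left(-468\right) + 35\right)\right) - 22366 = \left(\frac{98}{96} + \left(-30888 + 35\right)\right) - 22366 = \left(98 \cdot \frac{1}{96} - 30853\right) - 22366 = \left(\frac{49}{48} - 30853\right) - 22366 = - \frac{1480895}{48} - 22366 = - \frac{2554463}{48}$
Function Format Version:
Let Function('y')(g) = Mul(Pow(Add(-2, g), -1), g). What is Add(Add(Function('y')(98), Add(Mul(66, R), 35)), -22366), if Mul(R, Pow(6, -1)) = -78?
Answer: Rational(-2554463, 48) ≈ -53218.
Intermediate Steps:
R = -468 (R = Mul(6, -78) = -468)
Function('y')(g) = Mul(g, Pow(Add(-2, g), -1))
Add(Add(Function('y')(98), Add(Mul(66, R), 35)), -22366) = Add(Add(Mul(98, Pow(Add(-2, 98), -1)), Add(Mul(66, -468), 35)), -22366) = Add(Add(Mul(98, Pow(96, -1)), Add(-30888, 35)), -22366) = Add(Add(Mul(98, Rational(1, 96)), -30853), -22366) = Add(Add(Rational(49, 48), -30853), -22366) = Add(Rational(-1480895, 48), -22366) = Rational(-2554463, 48)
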